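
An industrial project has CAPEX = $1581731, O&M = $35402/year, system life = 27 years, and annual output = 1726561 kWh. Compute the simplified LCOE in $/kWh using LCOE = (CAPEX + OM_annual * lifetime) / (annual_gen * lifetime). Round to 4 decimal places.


Total cost = CAPEX + OM * lifetime = 1581731 + 35402 * 27 = 1581731 + 955854 = 2537585
Total generation = annual * lifetime = 1726561 * 27 = 46617147 kWh
LCOE = 2537585 / 46617147
LCOE = 0.0544 $/kWh

0.0544


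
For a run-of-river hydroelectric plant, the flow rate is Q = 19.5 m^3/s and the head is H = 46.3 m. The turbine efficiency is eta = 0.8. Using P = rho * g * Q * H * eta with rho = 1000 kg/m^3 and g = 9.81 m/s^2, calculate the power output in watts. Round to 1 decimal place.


Apply the hydropower formula P = rho * g * Q * H * eta
rho * g = 1000 * 9.81 = 9810.0
P = 9810.0 * 19.5 * 46.3 * 0.8
P = 7085566.8 W

7085566.8


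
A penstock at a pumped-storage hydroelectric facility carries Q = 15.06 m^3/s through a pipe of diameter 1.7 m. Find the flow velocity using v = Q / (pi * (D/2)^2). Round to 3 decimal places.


Compute pipe cross-sectional area:
  A = pi * (D/2)^2 = pi * (1.7/2)^2 = 2.2698 m^2
Calculate velocity:
  v = Q / A = 15.06 / 2.2698
  v = 6.635 m/s

6.635


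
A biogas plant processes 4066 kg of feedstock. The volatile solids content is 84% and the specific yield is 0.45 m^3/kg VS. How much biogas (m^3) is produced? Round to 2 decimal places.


Compute volatile solids:
  VS = mass * VS_fraction = 4066 * 0.84 = 3415.44 kg
Calculate biogas volume:
  Biogas = VS * specific_yield = 3415.44 * 0.45
  Biogas = 1536.95 m^3

1536.95


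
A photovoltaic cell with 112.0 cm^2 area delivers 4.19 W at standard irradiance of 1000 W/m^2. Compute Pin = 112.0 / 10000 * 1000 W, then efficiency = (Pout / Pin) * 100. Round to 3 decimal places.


First compute the input power:
  Pin = area_cm2 / 10000 * G = 112.0 / 10000 * 1000 = 11.2 W
Then compute efficiency:
  Efficiency = (Pout / Pin) * 100 = (4.19 / 11.2) * 100
  Efficiency = 37.411%

37.411


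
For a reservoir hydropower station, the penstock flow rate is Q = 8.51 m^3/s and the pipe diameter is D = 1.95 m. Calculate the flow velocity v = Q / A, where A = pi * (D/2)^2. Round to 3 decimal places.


Compute pipe cross-sectional area:
  A = pi * (D/2)^2 = pi * (1.95/2)^2 = 2.9865 m^2
Calculate velocity:
  v = Q / A = 8.51 / 2.9865
  v = 2.850 m/s

2.850


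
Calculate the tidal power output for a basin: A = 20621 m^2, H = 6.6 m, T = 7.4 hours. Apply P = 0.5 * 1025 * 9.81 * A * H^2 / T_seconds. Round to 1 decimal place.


Convert period to seconds: T = 7.4 * 3600 = 26640.0 s
H^2 = 6.6^2 = 43.56
P = 0.5 * rho * g * A * H^2 / T
P = 0.5 * 1025 * 9.81 * 20621 * 43.56 / 26640.0
P = 169522.1 W

169522.1


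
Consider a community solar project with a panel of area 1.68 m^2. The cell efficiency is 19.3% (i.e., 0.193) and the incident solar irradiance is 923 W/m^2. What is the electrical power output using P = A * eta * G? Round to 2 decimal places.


Use the solar power formula P = A * eta * G.
Given: A = 1.68 m^2, eta = 0.193, G = 923 W/m^2
P = 1.68 * 0.193 * 923
P = 299.27 W

299.27


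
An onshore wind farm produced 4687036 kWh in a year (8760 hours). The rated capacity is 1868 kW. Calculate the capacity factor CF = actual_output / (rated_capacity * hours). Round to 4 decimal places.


Capacity factor = actual output / maximum possible output
Maximum possible = rated * hours = 1868 * 8760 = 16363680 kWh
CF = 4687036 / 16363680
CF = 0.2864

0.2864


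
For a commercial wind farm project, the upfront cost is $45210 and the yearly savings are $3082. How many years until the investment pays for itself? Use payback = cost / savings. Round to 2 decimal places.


Simple payback period = initial cost / annual savings
Payback = 45210 / 3082
Payback = 14.67 years

14.67


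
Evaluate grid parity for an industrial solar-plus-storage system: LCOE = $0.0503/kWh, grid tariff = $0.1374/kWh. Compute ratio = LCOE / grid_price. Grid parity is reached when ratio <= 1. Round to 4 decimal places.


Compare LCOE to grid price:
  LCOE = $0.0503/kWh, Grid price = $0.1374/kWh
  Ratio = LCOE / grid_price = 0.0503 / 0.1374 = 0.3661
  Grid parity achieved (ratio <= 1)? yes

0.3661


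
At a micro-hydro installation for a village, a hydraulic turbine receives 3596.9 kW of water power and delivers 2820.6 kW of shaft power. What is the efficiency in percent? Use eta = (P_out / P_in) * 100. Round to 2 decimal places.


Turbine efficiency = (output power / input power) * 100
eta = (2820.6 / 3596.9) * 100
eta = 78.42%

78.42


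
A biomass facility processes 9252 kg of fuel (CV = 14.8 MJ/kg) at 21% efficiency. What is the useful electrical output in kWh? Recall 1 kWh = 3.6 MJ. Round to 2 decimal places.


Total energy = mass * CV = 9252 * 14.8 = 136929.6 MJ
Useful energy = total * eta = 136929.6 * 0.21 = 28755.22 MJ
Convert to kWh: 28755.22 / 3.6
Useful energy = 7987.56 kWh

7987.56


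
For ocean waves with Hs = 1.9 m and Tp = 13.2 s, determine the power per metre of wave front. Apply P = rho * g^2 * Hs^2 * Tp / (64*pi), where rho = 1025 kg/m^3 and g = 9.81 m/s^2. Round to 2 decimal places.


Apply wave power formula:
  g^2 = 9.81^2 = 96.2361
  Hs^2 = 1.9^2 = 3.61
  Numerator = rho * g^2 * Hs^2 * Tp = 1025 * 96.2361 * 3.61 * 13.2 = 4700488.7
  Denominator = 64 * pi = 201.0619
  P = 4700488.7 / 201.0619 = 23378.31 W/m

23378.31


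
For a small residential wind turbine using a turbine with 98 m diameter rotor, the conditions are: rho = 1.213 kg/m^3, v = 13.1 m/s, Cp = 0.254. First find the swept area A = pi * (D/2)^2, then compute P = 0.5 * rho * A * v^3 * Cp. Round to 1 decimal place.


Step 1 -- Compute swept area:
  A = pi * (D/2)^2 = pi * (98/2)^2 = 7542.96 m^2
Step 2 -- Apply wind power equation:
  P = 0.5 * rho * A * v^3 * Cp
  v^3 = 13.1^3 = 2248.091
  P = 0.5 * 1.213 * 7542.96 * 2248.091 * 0.254
  P = 2612284.3 W

2612284.3


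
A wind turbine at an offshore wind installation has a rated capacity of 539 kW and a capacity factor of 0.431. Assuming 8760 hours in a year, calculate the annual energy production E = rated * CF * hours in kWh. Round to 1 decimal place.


Annual energy = rated_kW * capacity_factor * hours_per_year
Given: P_rated = 539 kW, CF = 0.431, hours = 8760
E = 539 * 0.431 * 8760
E = 2035026.8 kWh

2035026.8


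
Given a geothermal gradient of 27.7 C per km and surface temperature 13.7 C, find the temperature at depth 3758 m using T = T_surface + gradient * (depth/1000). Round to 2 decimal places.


Convert depth to km: 3758 / 1000 = 3.758 km
Temperature increase = gradient * depth_km = 27.7 * 3.758 = 104.1 C
Temperature at depth = T_surface + delta_T = 13.7 + 104.1
T = 117.80 C

117.80


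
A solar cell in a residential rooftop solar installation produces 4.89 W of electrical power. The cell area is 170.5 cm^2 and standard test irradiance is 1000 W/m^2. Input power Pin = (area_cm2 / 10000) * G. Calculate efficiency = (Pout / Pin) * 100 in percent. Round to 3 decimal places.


First compute the input power:
  Pin = area_cm2 / 10000 * G = 170.5 / 10000 * 1000 = 17.05 W
Then compute efficiency:
  Efficiency = (Pout / Pin) * 100 = (4.89 / 17.05) * 100
  Efficiency = 28.680%

28.680


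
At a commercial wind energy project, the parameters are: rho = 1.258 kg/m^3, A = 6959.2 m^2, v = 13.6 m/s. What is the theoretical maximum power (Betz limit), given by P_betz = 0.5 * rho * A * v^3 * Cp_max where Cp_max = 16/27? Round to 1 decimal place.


The Betz coefficient Cp_max = 16/27 = 0.5926
v^3 = 13.6^3 = 2515.456
P_betz = 0.5 * rho * A * v^3 * Cp_max
P_betz = 0.5 * 1.258 * 6959.2 * 2515.456 * 0.5926
P_betz = 6525035.9 W

6525035.9


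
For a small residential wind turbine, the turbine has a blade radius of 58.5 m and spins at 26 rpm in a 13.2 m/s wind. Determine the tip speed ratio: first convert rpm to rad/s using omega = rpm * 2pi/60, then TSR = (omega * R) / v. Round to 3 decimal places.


Convert rotational speed to rad/s:
  omega = 26 * 2 * pi / 60 = 2.7227 rad/s
Compute tip speed:
  v_tip = omega * R = 2.7227 * 58.5 = 159.279 m/s
Tip speed ratio:
  TSR = v_tip / v_wind = 159.279 / 13.2 = 12.067

12.067


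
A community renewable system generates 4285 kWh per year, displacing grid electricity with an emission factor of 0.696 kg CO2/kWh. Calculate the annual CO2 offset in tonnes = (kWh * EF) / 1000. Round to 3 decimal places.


CO2 offset in kg = generation * emission_factor
CO2 offset = 4285 * 0.696 = 2982.36 kg
Convert to tonnes:
  CO2 offset = 2982.36 / 1000 = 2.982 tonnes

2.982


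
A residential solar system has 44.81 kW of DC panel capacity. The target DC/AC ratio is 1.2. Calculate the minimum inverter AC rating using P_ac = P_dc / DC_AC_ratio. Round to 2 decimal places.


The inverter AC capacity is determined by the DC/AC ratio.
Given: P_dc = 44.81 kW, DC/AC ratio = 1.2
P_ac = P_dc / ratio = 44.81 / 1.2
P_ac = 37.34 kW

37.34


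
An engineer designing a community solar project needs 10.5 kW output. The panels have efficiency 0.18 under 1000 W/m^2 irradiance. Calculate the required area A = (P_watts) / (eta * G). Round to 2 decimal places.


Convert target power to watts: P = 10.5 * 1000 = 10500.0 W
Compute denominator: eta * G = 0.18 * 1000 = 180.0
Required area A = P / (eta * G) = 10500.0 / 180.0
A = 58.33 m^2

58.33


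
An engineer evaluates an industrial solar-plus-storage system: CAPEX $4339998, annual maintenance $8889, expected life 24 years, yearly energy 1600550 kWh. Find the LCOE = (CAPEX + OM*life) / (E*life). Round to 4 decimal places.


Total cost = CAPEX + OM * lifetime = 4339998 + 8889 * 24 = 4339998 + 213336 = 4553334
Total generation = annual * lifetime = 1600550 * 24 = 38413200 kWh
LCOE = 4553334 / 38413200
LCOE = 0.1185 $/kWh

0.1185


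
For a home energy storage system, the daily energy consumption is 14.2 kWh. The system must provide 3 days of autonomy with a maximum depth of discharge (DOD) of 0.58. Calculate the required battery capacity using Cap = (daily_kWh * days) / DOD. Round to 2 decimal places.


Total energy needed = daily * days = 14.2 * 3 = 42.6 kWh
Account for depth of discharge:
  Cap = total_energy / DOD = 42.6 / 0.58
  Cap = 73.45 kWh

73.45


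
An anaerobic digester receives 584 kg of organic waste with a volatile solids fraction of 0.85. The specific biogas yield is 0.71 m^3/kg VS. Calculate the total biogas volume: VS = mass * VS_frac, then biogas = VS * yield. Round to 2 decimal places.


Compute volatile solids:
  VS = mass * VS_fraction = 584 * 0.85 = 496.4 kg
Calculate biogas volume:
  Biogas = VS * specific_yield = 496.4 * 0.71
  Biogas = 352.44 m^3

352.44


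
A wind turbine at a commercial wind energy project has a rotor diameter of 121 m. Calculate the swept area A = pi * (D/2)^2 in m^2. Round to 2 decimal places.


Compute the rotor radius:
  r = D / 2 = 121 / 2 = 60.5 m
Calculate swept area:
  A = pi * r^2 = pi * 60.5^2
  A = 11499.01 m^2

11499.01


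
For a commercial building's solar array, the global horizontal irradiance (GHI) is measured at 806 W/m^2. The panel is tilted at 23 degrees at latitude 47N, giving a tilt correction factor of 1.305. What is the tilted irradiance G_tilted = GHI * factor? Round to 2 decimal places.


Identify the given values:
  GHI = 806 W/m^2, tilt correction factor = 1.305
Apply the formula G_tilted = GHI * factor:
  G_tilted = 806 * 1.305
  G_tilted = 1051.83 W/m^2

1051.83


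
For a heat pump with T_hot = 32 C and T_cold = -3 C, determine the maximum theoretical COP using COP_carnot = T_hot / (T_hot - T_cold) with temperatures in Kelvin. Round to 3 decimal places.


Convert to Kelvin:
  T_hot = 32 + 273.15 = 305.15 K
  T_cold = -3 + 273.15 = 270.15 K
Apply Carnot COP formula:
  COP = T_hot_K / (T_hot_K - T_cold_K) = 305.15 / 35.0
  COP = 8.719

8.719


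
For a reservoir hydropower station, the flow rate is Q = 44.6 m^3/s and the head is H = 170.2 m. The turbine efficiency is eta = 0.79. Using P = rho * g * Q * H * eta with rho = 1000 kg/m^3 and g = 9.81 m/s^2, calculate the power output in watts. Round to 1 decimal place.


Apply the hydropower formula P = rho * g * Q * H * eta
rho * g = 1000 * 9.81 = 9810.0
P = 9810.0 * 44.6 * 170.2 * 0.79
P = 58828870.9 W

58828870.9


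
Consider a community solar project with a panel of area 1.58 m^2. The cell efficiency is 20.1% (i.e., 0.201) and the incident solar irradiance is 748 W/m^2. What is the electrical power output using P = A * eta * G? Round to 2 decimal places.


Use the solar power formula P = A * eta * G.
Given: A = 1.58 m^2, eta = 0.201, G = 748 W/m^2
P = 1.58 * 0.201 * 748
P = 237.55 W

237.55


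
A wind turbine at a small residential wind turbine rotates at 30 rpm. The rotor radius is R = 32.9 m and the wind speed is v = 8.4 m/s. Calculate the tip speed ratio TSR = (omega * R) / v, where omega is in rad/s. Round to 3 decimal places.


Convert rotational speed to rad/s:
  omega = 30 * 2 * pi / 60 = 3.1416 rad/s
Compute tip speed:
  v_tip = omega * R = 3.1416 * 32.9 = 103.358 m/s
Tip speed ratio:
  TSR = v_tip / v_wind = 103.358 / 8.4 = 12.305

12.305


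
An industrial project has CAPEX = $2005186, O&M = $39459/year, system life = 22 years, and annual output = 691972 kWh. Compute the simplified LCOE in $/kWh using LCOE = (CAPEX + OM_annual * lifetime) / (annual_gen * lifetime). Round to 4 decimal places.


Total cost = CAPEX + OM * lifetime = 2005186 + 39459 * 22 = 2005186 + 868098 = 2873284
Total generation = annual * lifetime = 691972 * 22 = 15223384 kWh
LCOE = 2873284 / 15223384
LCOE = 0.1887 $/kWh

0.1887


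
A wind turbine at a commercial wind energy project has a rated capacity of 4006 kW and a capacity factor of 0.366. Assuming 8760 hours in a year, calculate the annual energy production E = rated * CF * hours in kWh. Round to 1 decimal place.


Annual energy = rated_kW * capacity_factor * hours_per_year
Given: P_rated = 4006 kW, CF = 0.366, hours = 8760
E = 4006 * 0.366 * 8760
E = 12843877.0 kWh

12843877.0


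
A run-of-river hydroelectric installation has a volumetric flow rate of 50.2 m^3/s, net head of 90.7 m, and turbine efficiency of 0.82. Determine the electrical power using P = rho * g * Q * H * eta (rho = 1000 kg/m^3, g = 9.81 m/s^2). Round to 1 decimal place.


Apply the hydropower formula P = rho * g * Q * H * eta
rho * g = 1000 * 9.81 = 9810.0
P = 9810.0 * 50.2 * 90.7 * 0.82
P = 36626368.8 W

36626368.8


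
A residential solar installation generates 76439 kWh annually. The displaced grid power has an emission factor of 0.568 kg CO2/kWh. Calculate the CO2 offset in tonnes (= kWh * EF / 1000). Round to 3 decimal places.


CO2 offset in kg = generation * emission_factor
CO2 offset = 76439 * 0.568 = 43417.35 kg
Convert to tonnes:
  CO2 offset = 43417.35 / 1000 = 43.417 tonnes

43.417


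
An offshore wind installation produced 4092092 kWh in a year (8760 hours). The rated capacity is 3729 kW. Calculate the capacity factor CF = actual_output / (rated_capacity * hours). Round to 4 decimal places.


Capacity factor = actual output / maximum possible output
Maximum possible = rated * hours = 3729 * 8760 = 32666040 kWh
CF = 4092092 / 32666040
CF = 0.1253

0.1253


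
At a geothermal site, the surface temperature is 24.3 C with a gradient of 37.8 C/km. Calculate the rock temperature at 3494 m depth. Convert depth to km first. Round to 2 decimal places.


Convert depth to km: 3494 / 1000 = 3.494 km
Temperature increase = gradient * depth_km = 37.8 * 3.494 = 132.07 C
Temperature at depth = T_surface + delta_T = 24.3 + 132.07
T = 156.37 C

156.37


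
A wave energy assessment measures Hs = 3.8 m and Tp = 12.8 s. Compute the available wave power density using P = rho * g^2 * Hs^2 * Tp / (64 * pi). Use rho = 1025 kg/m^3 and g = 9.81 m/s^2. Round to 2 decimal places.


Apply wave power formula:
  g^2 = 9.81^2 = 96.2361
  Hs^2 = 3.8^2 = 14.44
  Numerator = rho * g^2 * Hs^2 * Tp = 1025 * 96.2361 * 14.44 * 12.8 = 18232198.61
  Denominator = 64 * pi = 201.0619
  P = 18232198.61 / 201.0619 = 90679.52 W/m

90679.52


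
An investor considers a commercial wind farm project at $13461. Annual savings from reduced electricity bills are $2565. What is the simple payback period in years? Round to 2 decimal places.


Simple payback period = initial cost / annual savings
Payback = 13461 / 2565
Payback = 5.25 years

5.25


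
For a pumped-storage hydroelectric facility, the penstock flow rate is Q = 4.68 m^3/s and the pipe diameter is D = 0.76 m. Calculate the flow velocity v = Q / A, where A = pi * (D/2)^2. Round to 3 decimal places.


Compute pipe cross-sectional area:
  A = pi * (D/2)^2 = pi * (0.76/2)^2 = 0.4536 m^2
Calculate velocity:
  v = Q / A = 4.68 / 0.4536
  v = 10.316 m/s

10.316


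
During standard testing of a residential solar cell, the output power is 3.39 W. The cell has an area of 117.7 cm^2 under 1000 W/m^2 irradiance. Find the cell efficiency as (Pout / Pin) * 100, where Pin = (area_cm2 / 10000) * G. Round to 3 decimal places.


First compute the input power:
  Pin = area_cm2 / 10000 * G = 117.7 / 10000 * 1000 = 11.77 W
Then compute efficiency:
  Efficiency = (Pout / Pin) * 100 = (3.39 / 11.77) * 100
  Efficiency = 28.802%

28.802


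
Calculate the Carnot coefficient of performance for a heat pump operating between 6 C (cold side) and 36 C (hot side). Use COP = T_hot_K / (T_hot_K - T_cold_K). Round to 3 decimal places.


Convert to Kelvin:
  T_hot = 36 + 273.15 = 309.15 K
  T_cold = 6 + 273.15 = 279.15 K
Apply Carnot COP formula:
  COP = T_hot_K / (T_hot_K - T_cold_K) = 309.15 / 30.0
  COP = 10.305

10.305


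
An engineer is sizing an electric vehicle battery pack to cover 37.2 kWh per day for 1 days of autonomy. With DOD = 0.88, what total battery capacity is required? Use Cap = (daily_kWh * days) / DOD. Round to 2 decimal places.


Total energy needed = daily * days = 37.2 * 1 = 37.2 kWh
Account for depth of discharge:
  Cap = total_energy / DOD = 37.2 / 0.88
  Cap = 42.27 kWh

42.27


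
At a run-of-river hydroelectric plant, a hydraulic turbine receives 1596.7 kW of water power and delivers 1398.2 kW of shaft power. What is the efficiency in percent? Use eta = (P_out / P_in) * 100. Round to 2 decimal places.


Turbine efficiency = (output power / input power) * 100
eta = (1398.2 / 1596.7) * 100
eta = 87.57%

87.57


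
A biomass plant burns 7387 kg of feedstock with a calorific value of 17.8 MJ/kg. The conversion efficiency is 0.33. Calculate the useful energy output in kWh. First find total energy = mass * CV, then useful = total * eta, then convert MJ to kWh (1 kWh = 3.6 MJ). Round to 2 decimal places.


Total energy = mass * CV = 7387 * 17.8 = 131488.6 MJ
Useful energy = total * eta = 131488.6 * 0.33 = 43391.24 MJ
Convert to kWh: 43391.24 / 3.6
Useful energy = 12053.12 kWh

12053.12


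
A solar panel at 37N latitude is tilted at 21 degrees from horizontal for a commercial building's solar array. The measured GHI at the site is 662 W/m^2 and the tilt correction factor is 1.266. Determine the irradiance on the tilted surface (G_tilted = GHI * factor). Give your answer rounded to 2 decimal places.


Identify the given values:
  GHI = 662 W/m^2, tilt correction factor = 1.266
Apply the formula G_tilted = GHI * factor:
  G_tilted = 662 * 1.266
  G_tilted = 838.09 W/m^2

838.09


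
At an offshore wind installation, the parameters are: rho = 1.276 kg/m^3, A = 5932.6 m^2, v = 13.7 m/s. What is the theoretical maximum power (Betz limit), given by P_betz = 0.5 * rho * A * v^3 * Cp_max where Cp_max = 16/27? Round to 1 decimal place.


The Betz coefficient Cp_max = 16/27 = 0.5926
v^3 = 13.7^3 = 2571.353
P_betz = 0.5 * rho * A * v^3 * Cp_max
P_betz = 0.5 * 1.276 * 5932.6 * 2571.353 * 0.5926
P_betz = 5767447.7 W

5767447.7


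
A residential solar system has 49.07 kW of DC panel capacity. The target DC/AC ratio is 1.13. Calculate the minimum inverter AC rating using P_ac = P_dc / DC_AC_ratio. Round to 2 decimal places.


The inverter AC capacity is determined by the DC/AC ratio.
Given: P_dc = 49.07 kW, DC/AC ratio = 1.13
P_ac = P_dc / ratio = 49.07 / 1.13
P_ac = 43.42 kW

43.42


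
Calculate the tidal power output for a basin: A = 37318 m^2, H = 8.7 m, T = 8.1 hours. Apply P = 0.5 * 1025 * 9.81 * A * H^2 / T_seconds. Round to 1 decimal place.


Convert period to seconds: T = 8.1 * 3600 = 29160.0 s
H^2 = 8.7^2 = 75.69
P = 0.5 * rho * g * A * H^2 / T
P = 0.5 * 1025 * 9.81 * 37318 * 75.69 / 29160.0
P = 487003.7 W

487003.7


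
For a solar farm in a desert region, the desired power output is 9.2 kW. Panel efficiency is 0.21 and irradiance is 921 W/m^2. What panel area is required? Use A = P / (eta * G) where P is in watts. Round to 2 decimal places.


Convert target power to watts: P = 9.2 * 1000 = 9200.0 W
Compute denominator: eta * G = 0.21 * 921 = 193.41
Required area A = P / (eta * G) = 9200.0 / 193.41
A = 47.57 m^2

47.57


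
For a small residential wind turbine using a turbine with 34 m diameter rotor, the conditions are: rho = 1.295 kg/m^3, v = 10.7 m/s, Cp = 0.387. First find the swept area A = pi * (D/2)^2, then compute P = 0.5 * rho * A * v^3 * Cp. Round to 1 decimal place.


Step 1 -- Compute swept area:
  A = pi * (D/2)^2 = pi * (34/2)^2 = 907.92 m^2
Step 2 -- Apply wind power equation:
  P = 0.5 * rho * A * v^3 * Cp
  v^3 = 10.7^3 = 1225.043
  P = 0.5 * 1.295 * 907.92 * 1225.043 * 0.387
  P = 278708.2 W

278708.2


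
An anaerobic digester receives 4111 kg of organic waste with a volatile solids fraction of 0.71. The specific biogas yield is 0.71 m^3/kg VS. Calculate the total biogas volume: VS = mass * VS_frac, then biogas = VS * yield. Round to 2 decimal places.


Compute volatile solids:
  VS = mass * VS_fraction = 4111 * 0.71 = 2918.81 kg
Calculate biogas volume:
  Biogas = VS * specific_yield = 2918.81 * 0.71
  Biogas = 2072.36 m^3

2072.36


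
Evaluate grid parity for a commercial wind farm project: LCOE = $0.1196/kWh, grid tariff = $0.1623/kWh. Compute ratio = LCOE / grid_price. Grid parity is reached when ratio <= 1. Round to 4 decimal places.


Compare LCOE to grid price:
  LCOE = $0.1196/kWh, Grid price = $0.1623/kWh
  Ratio = LCOE / grid_price = 0.1196 / 0.1623 = 0.7369
  Grid parity achieved (ratio <= 1)? yes

0.7369


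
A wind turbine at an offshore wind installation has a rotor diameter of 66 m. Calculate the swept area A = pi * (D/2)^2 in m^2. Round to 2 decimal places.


Compute the rotor radius:
  r = D / 2 = 66 / 2 = 33.0 m
Calculate swept area:
  A = pi * r^2 = pi * 33.0^2
  A = 3421.19 m^2

3421.19


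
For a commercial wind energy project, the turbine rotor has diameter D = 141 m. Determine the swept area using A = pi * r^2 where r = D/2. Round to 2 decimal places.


Compute the rotor radius:
  r = D / 2 = 141 / 2 = 70.5 m
Calculate swept area:
  A = pi * r^2 = pi * 70.5^2
  A = 15614.50 m^2

15614.50


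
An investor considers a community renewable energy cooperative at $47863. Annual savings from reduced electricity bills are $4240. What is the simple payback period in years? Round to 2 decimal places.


Simple payback period = initial cost / annual savings
Payback = 47863 / 4240
Payback = 11.29 years

11.29


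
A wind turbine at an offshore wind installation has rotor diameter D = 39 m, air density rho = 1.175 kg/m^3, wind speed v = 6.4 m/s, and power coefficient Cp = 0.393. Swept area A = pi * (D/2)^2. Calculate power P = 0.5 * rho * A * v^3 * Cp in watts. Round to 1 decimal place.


Step 1 -- Compute swept area:
  A = pi * (D/2)^2 = pi * (39/2)^2 = 1194.59 m^2
Step 2 -- Apply wind power equation:
  P = 0.5 * rho * A * v^3 * Cp
  v^3 = 6.4^3 = 262.144
  P = 0.5 * 1.175 * 1194.59 * 262.144 * 0.393
  P = 72303.5 W

72303.5


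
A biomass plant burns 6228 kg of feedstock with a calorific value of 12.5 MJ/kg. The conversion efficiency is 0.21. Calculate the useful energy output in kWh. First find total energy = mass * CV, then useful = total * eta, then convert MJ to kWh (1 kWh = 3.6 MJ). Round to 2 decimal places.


Total energy = mass * CV = 6228 * 12.5 = 77850.0 MJ
Useful energy = total * eta = 77850.0 * 0.21 = 16348.5 MJ
Convert to kWh: 16348.5 / 3.6
Useful energy = 4541.25 kWh

4541.25


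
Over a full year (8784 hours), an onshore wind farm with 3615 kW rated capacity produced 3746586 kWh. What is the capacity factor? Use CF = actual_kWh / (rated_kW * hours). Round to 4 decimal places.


Capacity factor = actual output / maximum possible output
Maximum possible = rated * hours = 3615 * 8784 = 31754160 kWh
CF = 3746586 / 31754160
CF = 0.1180

0.1180


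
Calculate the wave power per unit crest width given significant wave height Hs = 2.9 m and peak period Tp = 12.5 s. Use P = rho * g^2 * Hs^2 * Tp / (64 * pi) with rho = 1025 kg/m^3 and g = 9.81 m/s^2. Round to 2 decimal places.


Apply wave power formula:
  g^2 = 9.81^2 = 96.2361
  Hs^2 = 2.9^2 = 8.41
  Numerator = rho * g^2 * Hs^2 * Tp = 1025 * 96.2361 * 8.41 * 12.5 = 10369740.51
  Denominator = 64 * pi = 201.0619
  P = 10369740.51 / 201.0619 = 51574.86 W/m

51574.86


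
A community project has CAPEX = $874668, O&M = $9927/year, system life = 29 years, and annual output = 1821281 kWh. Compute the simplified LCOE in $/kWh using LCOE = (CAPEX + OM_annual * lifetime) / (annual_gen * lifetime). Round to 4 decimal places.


Total cost = CAPEX + OM * lifetime = 874668 + 9927 * 29 = 874668 + 287883 = 1162551
Total generation = annual * lifetime = 1821281 * 29 = 52817149 kWh
LCOE = 1162551 / 52817149
LCOE = 0.0220 $/kWh

0.0220


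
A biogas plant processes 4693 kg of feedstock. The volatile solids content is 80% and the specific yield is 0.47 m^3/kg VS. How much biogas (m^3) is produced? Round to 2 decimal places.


Compute volatile solids:
  VS = mass * VS_fraction = 4693 * 0.8 = 3754.4 kg
Calculate biogas volume:
  Biogas = VS * specific_yield = 3754.4 * 0.47
  Biogas = 1764.57 m^3

1764.57


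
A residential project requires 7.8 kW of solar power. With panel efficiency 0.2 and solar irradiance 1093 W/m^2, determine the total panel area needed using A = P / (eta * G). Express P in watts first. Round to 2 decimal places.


Convert target power to watts: P = 7.8 * 1000 = 7800.0 W
Compute denominator: eta * G = 0.2 * 1093 = 218.6
Required area A = P / (eta * G) = 7800.0 / 218.6
A = 35.68 m^2

35.68


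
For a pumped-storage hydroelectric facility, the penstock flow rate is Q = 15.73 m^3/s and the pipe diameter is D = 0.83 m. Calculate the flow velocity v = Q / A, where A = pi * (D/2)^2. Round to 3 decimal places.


Compute pipe cross-sectional area:
  A = pi * (D/2)^2 = pi * (0.83/2)^2 = 0.5411 m^2
Calculate velocity:
  v = Q / A = 15.73 / 0.5411
  v = 29.073 m/s

29.073


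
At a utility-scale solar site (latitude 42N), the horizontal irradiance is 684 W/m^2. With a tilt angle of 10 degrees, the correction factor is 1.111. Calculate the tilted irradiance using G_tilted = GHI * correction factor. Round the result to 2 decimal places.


Identify the given values:
  GHI = 684 W/m^2, tilt correction factor = 1.111
Apply the formula G_tilted = GHI * factor:
  G_tilted = 684 * 1.111
  G_tilted = 759.92 W/m^2

759.92


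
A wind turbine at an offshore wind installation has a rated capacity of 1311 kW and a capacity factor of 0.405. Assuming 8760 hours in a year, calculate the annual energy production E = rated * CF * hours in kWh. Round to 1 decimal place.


Annual energy = rated_kW * capacity_factor * hours_per_year
Given: P_rated = 1311 kW, CF = 0.405, hours = 8760
E = 1311 * 0.405 * 8760
E = 4651165.8 kWh

4651165.8


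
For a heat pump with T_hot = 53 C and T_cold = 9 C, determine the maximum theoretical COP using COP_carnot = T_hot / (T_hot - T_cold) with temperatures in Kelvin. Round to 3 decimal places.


Convert to Kelvin:
  T_hot = 53 + 273.15 = 326.15 K
  T_cold = 9 + 273.15 = 282.15 K
Apply Carnot COP formula:
  COP = T_hot_K / (T_hot_K - T_cold_K) = 326.15 / 44.0
  COP = 7.413

7.413


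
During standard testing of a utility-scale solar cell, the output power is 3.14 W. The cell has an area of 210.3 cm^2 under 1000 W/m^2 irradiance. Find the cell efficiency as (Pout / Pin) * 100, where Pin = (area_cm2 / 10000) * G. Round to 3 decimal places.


First compute the input power:
  Pin = area_cm2 / 10000 * G = 210.3 / 10000 * 1000 = 21.03 W
Then compute efficiency:
  Efficiency = (Pout / Pin) * 100 = (3.14 / 21.03) * 100
  Efficiency = 14.931%

14.931


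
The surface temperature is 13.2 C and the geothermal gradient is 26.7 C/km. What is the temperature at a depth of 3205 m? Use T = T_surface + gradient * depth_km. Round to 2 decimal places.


Convert depth to km: 3205 / 1000 = 3.205 km
Temperature increase = gradient * depth_km = 26.7 * 3.205 = 85.57 C
Temperature at depth = T_surface + delta_T = 13.2 + 85.57
T = 98.77 C

98.77


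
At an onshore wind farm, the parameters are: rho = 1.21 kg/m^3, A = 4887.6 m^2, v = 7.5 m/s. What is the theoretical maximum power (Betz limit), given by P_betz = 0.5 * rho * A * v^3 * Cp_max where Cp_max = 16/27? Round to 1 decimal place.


The Betz coefficient Cp_max = 16/27 = 0.5926
v^3 = 7.5^3 = 421.875
P_betz = 0.5 * rho * A * v^3 * Cp_max
P_betz = 0.5 * 1.21 * 4887.6 * 421.875 * 0.5926
P_betz = 739249.5 W

739249.5


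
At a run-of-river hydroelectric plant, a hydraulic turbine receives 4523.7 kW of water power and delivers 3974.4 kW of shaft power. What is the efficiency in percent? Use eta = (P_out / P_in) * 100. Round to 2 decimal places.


Turbine efficiency = (output power / input power) * 100
eta = (3974.4 / 4523.7) * 100
eta = 87.86%

87.86


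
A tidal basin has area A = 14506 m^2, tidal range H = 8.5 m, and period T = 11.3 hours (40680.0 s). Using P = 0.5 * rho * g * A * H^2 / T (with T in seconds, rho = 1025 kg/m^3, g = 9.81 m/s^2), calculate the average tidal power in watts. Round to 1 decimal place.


Convert period to seconds: T = 11.3 * 3600 = 40680.0 s
H^2 = 8.5^2 = 72.25
P = 0.5 * rho * g * A * H^2 / T
P = 0.5 * 1025 * 9.81 * 14506 * 72.25 / 40680.0
P = 129529.1 W

129529.1


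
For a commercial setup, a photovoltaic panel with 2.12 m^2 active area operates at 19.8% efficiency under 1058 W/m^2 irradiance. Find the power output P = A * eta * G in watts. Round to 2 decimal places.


Use the solar power formula P = A * eta * G.
Given: A = 2.12 m^2, eta = 0.198, G = 1058 W/m^2
P = 2.12 * 0.198 * 1058
P = 444.11 W

444.11


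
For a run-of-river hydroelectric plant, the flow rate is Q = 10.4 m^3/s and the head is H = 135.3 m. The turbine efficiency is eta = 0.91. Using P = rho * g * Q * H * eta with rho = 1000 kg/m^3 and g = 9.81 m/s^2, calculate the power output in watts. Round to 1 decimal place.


Apply the hydropower formula P = rho * g * Q * H * eta
rho * g = 1000 * 9.81 = 9810.0
P = 9810.0 * 10.4 * 135.3 * 0.91
P = 12561501.0 W

12561501.0


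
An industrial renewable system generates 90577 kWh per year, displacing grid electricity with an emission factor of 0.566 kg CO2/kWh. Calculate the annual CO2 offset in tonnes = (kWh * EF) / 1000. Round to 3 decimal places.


CO2 offset in kg = generation * emission_factor
CO2 offset = 90577 * 0.566 = 51266.58 kg
Convert to tonnes:
  CO2 offset = 51266.58 / 1000 = 51.267 tonnes

51.267


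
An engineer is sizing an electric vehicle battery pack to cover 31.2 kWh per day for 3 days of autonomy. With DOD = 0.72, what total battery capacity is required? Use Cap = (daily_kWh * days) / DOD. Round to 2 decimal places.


Total energy needed = daily * days = 31.2 * 3 = 93.6 kWh
Account for depth of discharge:
  Cap = total_energy / DOD = 93.6 / 0.72
  Cap = 130.00 kWh

130.00


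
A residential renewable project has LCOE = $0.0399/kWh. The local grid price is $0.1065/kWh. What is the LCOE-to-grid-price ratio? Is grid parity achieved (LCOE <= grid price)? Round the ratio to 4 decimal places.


Compare LCOE to grid price:
  LCOE = $0.0399/kWh, Grid price = $0.1065/kWh
  Ratio = LCOE / grid_price = 0.0399 / 0.1065 = 0.3746
  Grid parity achieved (ratio <= 1)? yes

0.3746


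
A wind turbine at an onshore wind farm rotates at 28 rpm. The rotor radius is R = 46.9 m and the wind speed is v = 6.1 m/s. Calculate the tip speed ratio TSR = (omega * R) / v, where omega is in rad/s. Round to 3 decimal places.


Convert rotational speed to rad/s:
  omega = 28 * 2 * pi / 60 = 2.9322 rad/s
Compute tip speed:
  v_tip = omega * R = 2.9322 * 46.9 = 137.518 m/s
Tip speed ratio:
  TSR = v_tip / v_wind = 137.518 / 6.1 = 22.544

22.544


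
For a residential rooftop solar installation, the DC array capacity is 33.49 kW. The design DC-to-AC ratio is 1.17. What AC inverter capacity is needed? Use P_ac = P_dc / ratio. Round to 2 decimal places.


The inverter AC capacity is determined by the DC/AC ratio.
Given: P_dc = 33.49 kW, DC/AC ratio = 1.17
P_ac = P_dc / ratio = 33.49 / 1.17
P_ac = 28.62 kW

28.62


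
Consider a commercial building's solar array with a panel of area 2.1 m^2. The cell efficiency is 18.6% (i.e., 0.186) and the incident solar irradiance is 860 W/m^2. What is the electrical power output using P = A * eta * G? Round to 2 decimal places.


Use the solar power formula P = A * eta * G.
Given: A = 2.1 m^2, eta = 0.186, G = 860 W/m^2
P = 2.1 * 0.186 * 860
P = 335.92 W

335.92


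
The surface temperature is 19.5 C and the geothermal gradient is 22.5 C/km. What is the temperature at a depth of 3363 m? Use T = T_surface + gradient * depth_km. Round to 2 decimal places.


Convert depth to km: 3363 / 1000 = 3.363 km
Temperature increase = gradient * depth_km = 22.5 * 3.363 = 75.67 C
Temperature at depth = T_surface + delta_T = 19.5 + 75.67
T = 95.17 C

95.17


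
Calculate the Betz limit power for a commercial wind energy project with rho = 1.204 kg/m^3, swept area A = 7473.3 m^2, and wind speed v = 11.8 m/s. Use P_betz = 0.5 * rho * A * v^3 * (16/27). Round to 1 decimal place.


The Betz coefficient Cp_max = 16/27 = 0.5926
v^3 = 11.8^3 = 1643.032
P_betz = 0.5 * rho * A * v^3 * Cp_max
P_betz = 0.5 * 1.204 * 7473.3 * 1643.032 * 0.5926
P_betz = 4380373.6 W

4380373.6


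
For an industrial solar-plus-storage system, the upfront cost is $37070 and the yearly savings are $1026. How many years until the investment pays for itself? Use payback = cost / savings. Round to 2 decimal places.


Simple payback period = initial cost / annual savings
Payback = 37070 / 1026
Payback = 36.13 years

36.13


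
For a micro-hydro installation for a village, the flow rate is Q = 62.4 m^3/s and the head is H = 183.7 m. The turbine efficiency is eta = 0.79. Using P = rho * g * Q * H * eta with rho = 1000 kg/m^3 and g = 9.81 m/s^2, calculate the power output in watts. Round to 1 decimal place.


Apply the hydropower formula P = rho * g * Q * H * eta
rho * g = 1000 * 9.81 = 9810.0
P = 9810.0 * 62.4 * 183.7 * 0.79
P = 88836173.7 W

88836173.7


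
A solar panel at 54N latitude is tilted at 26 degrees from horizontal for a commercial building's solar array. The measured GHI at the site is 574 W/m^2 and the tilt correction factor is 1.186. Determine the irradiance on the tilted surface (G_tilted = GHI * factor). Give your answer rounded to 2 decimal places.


Identify the given values:
  GHI = 574 W/m^2, tilt correction factor = 1.186
Apply the formula G_tilted = GHI * factor:
  G_tilted = 574 * 1.186
  G_tilted = 680.76 W/m^2

680.76


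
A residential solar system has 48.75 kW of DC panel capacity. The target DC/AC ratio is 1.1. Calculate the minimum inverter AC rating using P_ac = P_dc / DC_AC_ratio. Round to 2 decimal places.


The inverter AC capacity is determined by the DC/AC ratio.
Given: P_dc = 48.75 kW, DC/AC ratio = 1.1
P_ac = P_dc / ratio = 48.75 / 1.1
P_ac = 44.32 kW

44.32


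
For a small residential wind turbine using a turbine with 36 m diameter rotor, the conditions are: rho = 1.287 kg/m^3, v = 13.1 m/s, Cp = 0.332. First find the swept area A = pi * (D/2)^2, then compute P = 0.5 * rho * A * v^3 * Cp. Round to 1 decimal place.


Step 1 -- Compute swept area:
  A = pi * (D/2)^2 = pi * (36/2)^2 = 1017.88 m^2
Step 2 -- Apply wind power equation:
  P = 0.5 * rho * A * v^3 * Cp
  v^3 = 13.1^3 = 2248.091
  P = 0.5 * 1.287 * 1017.88 * 2248.091 * 0.332
  P = 488872.3 W

488872.3


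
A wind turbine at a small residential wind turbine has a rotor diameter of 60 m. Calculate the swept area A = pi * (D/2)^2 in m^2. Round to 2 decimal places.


Compute the rotor radius:
  r = D / 2 = 60 / 2 = 30.0 m
Calculate swept area:
  A = pi * r^2 = pi * 30.0^2
  A = 2827.43 m^2

2827.43


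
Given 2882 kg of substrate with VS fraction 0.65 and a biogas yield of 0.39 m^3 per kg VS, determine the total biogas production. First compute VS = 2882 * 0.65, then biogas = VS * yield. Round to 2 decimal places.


Compute volatile solids:
  VS = mass * VS_fraction = 2882 * 0.65 = 1873.3 kg
Calculate biogas volume:
  Biogas = VS * specific_yield = 1873.3 * 0.39
  Biogas = 730.59 m^3

730.59


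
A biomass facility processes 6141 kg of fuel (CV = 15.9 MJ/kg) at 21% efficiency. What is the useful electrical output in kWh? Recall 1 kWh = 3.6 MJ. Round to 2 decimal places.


Total energy = mass * CV = 6141 * 15.9 = 97641.9 MJ
Useful energy = total * eta = 97641.9 * 0.21 = 20504.8 MJ
Convert to kWh: 20504.8 / 3.6
Useful energy = 5695.78 kWh

5695.78


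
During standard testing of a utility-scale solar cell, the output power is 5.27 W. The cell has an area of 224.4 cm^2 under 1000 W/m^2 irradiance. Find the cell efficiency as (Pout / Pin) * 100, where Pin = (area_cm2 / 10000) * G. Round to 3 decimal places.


First compute the input power:
  Pin = area_cm2 / 10000 * G = 224.4 / 10000 * 1000 = 22.44 W
Then compute efficiency:
  Efficiency = (Pout / Pin) * 100 = (5.27 / 22.44) * 100
  Efficiency = 23.485%

23.485


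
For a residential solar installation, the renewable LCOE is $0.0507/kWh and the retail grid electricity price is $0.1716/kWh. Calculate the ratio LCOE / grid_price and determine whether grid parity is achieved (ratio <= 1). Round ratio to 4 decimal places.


Compare LCOE to grid price:
  LCOE = $0.0507/kWh, Grid price = $0.1716/kWh
  Ratio = LCOE / grid_price = 0.0507 / 0.1716 = 0.2955
  Grid parity achieved (ratio <= 1)? yes

0.2955


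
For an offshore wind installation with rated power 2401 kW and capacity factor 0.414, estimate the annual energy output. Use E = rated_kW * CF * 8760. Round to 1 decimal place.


Annual energy = rated_kW * capacity_factor * hours_per_year
Given: P_rated = 2401 kW, CF = 0.414, hours = 8760
E = 2401 * 0.414 * 8760
E = 8707562.6 kWh

8707562.6


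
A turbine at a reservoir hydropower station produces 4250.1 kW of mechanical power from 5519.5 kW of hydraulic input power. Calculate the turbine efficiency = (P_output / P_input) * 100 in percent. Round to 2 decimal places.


Turbine efficiency = (output power / input power) * 100
eta = (4250.1 / 5519.5) * 100
eta = 77.00%

77.00


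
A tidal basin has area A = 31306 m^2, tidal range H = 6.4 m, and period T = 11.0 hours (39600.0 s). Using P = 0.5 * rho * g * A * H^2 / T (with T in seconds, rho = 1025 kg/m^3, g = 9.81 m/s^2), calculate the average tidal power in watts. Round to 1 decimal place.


Convert period to seconds: T = 11.0 * 3600 = 39600.0 s
H^2 = 6.4^2 = 40.96
P = 0.5 * rho * g * A * H^2 / T
P = 0.5 * 1025 * 9.81 * 31306 * 40.96 / 39600.0
P = 162800.3 W

162800.3


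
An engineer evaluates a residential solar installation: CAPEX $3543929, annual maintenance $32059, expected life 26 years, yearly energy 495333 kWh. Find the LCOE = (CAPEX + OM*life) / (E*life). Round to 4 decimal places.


Total cost = CAPEX + OM * lifetime = 3543929 + 32059 * 26 = 3543929 + 833534 = 4377463
Total generation = annual * lifetime = 495333 * 26 = 12878658 kWh
LCOE = 4377463 / 12878658
LCOE = 0.3399 $/kWh

0.3399


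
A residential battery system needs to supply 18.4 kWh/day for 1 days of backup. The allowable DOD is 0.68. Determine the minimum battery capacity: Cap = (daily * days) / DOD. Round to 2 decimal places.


Total energy needed = daily * days = 18.4 * 1 = 18.4 kWh
Account for depth of discharge:
  Cap = total_energy / DOD = 18.4 / 0.68
  Cap = 27.06 kWh

27.06
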